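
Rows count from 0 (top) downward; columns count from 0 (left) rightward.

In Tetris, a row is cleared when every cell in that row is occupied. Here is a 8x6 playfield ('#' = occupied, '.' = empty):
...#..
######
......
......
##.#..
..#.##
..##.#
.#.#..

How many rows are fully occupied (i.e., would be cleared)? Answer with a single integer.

Answer: 1

Derivation:
Check each row:
  row 0: 5 empty cells -> not full
  row 1: 0 empty cells -> FULL (clear)
  row 2: 6 empty cells -> not full
  row 3: 6 empty cells -> not full
  row 4: 3 empty cells -> not full
  row 5: 3 empty cells -> not full
  row 6: 3 empty cells -> not full
  row 7: 4 empty cells -> not full
Total rows cleared: 1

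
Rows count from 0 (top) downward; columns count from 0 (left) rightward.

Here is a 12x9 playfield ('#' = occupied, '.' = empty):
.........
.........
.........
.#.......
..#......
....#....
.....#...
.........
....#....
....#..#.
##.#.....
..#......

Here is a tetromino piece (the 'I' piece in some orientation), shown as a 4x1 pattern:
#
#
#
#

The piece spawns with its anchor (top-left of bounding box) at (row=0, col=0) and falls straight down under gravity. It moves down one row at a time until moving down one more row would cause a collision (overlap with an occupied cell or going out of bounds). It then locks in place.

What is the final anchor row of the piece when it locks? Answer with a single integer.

Answer: 6

Derivation:
Spawn at (row=0, col=0). Try each row:
  row 0: fits
  row 1: fits
  row 2: fits
  row 3: fits
  row 4: fits
  row 5: fits
  row 6: fits
  row 7: blocked -> lock at row 6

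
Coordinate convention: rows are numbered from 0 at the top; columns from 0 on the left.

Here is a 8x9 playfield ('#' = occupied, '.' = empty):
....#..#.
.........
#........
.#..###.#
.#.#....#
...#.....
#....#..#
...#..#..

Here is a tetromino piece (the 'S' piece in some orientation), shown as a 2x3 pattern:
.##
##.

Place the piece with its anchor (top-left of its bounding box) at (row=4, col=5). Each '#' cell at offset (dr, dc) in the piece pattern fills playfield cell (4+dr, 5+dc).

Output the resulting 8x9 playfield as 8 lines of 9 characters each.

Answer: ....#..#.
.........
#........
.#..###.#
.#.#..###
...#.##..
#....#..#
...#..#..

Derivation:
Fill (4+0,5+1) = (4,6)
Fill (4+0,5+2) = (4,7)
Fill (4+1,5+0) = (5,5)
Fill (4+1,5+1) = (5,6)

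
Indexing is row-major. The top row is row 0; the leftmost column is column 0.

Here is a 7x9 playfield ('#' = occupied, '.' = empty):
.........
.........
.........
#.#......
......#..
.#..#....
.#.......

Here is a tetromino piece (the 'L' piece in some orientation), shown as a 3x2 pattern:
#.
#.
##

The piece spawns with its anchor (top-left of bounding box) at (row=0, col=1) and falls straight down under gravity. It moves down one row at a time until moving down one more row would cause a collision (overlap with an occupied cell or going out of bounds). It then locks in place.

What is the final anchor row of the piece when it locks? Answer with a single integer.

Spawn at (row=0, col=1). Try each row:
  row 0: fits
  row 1: blocked -> lock at row 0

Answer: 0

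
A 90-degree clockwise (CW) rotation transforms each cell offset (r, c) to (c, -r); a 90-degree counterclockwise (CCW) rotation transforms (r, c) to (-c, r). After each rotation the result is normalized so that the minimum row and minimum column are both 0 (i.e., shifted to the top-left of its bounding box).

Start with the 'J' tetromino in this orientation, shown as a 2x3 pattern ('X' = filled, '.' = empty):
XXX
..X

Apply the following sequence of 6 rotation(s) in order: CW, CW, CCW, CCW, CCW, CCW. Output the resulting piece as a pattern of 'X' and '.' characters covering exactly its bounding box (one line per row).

Start:
XXX
..X
After rotation 1 (CW):
.X
.X
XX
After rotation 2 (CW):
X..
XXX
After rotation 3 (CCW):
.X
.X
XX
After rotation 4 (CCW):
XXX
..X
After rotation 5 (CCW):
XX
X.
X.
After rotation 6 (CCW):
X..
XXX

Answer: X..
XXX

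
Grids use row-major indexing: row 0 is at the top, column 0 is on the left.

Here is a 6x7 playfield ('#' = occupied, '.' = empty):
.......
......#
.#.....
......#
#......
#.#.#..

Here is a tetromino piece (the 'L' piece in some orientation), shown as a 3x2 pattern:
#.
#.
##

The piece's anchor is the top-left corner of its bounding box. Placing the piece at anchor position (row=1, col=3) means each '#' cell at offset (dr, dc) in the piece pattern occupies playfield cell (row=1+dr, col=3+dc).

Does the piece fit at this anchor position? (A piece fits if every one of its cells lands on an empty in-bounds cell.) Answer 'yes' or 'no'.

Answer: yes

Derivation:
Check each piece cell at anchor (1, 3):
  offset (0,0) -> (1,3): empty -> OK
  offset (1,0) -> (2,3): empty -> OK
  offset (2,0) -> (3,3): empty -> OK
  offset (2,1) -> (3,4): empty -> OK
All cells valid: yes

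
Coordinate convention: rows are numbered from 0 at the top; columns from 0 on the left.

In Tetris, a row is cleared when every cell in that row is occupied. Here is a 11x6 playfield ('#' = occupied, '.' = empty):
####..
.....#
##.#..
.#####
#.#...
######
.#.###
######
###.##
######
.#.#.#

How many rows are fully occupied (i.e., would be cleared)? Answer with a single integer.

Check each row:
  row 0: 2 empty cells -> not full
  row 1: 5 empty cells -> not full
  row 2: 3 empty cells -> not full
  row 3: 1 empty cell -> not full
  row 4: 4 empty cells -> not full
  row 5: 0 empty cells -> FULL (clear)
  row 6: 2 empty cells -> not full
  row 7: 0 empty cells -> FULL (clear)
  row 8: 1 empty cell -> not full
  row 9: 0 empty cells -> FULL (clear)
  row 10: 3 empty cells -> not full
Total rows cleared: 3

Answer: 3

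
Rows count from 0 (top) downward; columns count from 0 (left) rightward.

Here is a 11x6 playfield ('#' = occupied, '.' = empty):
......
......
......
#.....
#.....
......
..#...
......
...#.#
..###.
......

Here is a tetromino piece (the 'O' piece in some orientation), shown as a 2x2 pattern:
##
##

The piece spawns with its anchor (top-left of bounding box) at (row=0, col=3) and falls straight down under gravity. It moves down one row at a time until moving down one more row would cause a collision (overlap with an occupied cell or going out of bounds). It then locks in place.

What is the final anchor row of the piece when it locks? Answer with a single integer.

Answer: 6

Derivation:
Spawn at (row=0, col=3). Try each row:
  row 0: fits
  row 1: fits
  row 2: fits
  row 3: fits
  row 4: fits
  row 5: fits
  row 6: fits
  row 7: blocked -> lock at row 6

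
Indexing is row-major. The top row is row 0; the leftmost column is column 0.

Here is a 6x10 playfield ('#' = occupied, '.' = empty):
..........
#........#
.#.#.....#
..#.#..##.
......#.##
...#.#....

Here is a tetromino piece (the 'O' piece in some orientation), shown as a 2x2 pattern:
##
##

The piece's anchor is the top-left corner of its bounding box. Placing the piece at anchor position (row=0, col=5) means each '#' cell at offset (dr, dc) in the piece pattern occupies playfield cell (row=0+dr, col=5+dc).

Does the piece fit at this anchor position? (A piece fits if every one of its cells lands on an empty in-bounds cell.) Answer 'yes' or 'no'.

Answer: yes

Derivation:
Check each piece cell at anchor (0, 5):
  offset (0,0) -> (0,5): empty -> OK
  offset (0,1) -> (0,6): empty -> OK
  offset (1,0) -> (1,5): empty -> OK
  offset (1,1) -> (1,6): empty -> OK
All cells valid: yes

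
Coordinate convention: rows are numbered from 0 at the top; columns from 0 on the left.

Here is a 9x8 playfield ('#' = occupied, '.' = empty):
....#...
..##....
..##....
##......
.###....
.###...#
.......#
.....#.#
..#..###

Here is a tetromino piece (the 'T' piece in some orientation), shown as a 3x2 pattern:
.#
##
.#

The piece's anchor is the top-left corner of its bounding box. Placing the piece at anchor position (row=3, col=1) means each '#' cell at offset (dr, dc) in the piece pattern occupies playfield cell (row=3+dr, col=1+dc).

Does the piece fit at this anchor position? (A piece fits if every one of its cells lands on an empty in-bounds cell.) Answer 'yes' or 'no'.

Check each piece cell at anchor (3, 1):
  offset (0,1) -> (3,2): empty -> OK
  offset (1,0) -> (4,1): occupied ('#') -> FAIL
  offset (1,1) -> (4,2): occupied ('#') -> FAIL
  offset (2,1) -> (5,2): occupied ('#') -> FAIL
All cells valid: no

Answer: no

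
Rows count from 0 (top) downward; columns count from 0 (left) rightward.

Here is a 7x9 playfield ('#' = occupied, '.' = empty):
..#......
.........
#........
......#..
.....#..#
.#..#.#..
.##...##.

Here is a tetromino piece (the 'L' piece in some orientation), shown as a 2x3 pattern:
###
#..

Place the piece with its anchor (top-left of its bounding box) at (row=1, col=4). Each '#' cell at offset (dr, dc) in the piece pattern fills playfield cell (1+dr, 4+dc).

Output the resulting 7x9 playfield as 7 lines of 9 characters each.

Fill (1+0,4+0) = (1,4)
Fill (1+0,4+1) = (1,5)
Fill (1+0,4+2) = (1,6)
Fill (1+1,4+0) = (2,4)

Answer: ..#......
....###..
#...#....
......#..
.....#..#
.#..#.#..
.##...##.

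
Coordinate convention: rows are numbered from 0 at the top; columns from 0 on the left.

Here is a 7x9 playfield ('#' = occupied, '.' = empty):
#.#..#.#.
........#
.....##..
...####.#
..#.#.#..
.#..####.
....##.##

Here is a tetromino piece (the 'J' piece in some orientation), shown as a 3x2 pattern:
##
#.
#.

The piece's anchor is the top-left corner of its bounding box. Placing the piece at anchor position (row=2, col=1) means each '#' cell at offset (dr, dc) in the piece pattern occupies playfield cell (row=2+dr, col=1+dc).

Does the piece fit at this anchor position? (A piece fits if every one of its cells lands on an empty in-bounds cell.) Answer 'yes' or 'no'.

Answer: yes

Derivation:
Check each piece cell at anchor (2, 1):
  offset (0,0) -> (2,1): empty -> OK
  offset (0,1) -> (2,2): empty -> OK
  offset (1,0) -> (3,1): empty -> OK
  offset (2,0) -> (4,1): empty -> OK
All cells valid: yes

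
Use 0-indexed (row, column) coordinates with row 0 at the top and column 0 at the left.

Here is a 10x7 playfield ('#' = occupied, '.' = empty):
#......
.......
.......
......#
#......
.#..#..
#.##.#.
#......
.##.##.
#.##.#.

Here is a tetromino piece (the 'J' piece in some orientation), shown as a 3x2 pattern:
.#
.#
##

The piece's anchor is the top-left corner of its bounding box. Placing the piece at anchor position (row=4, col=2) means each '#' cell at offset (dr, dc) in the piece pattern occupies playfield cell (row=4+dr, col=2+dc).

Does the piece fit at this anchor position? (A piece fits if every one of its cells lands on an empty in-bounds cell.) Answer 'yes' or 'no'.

Answer: no

Derivation:
Check each piece cell at anchor (4, 2):
  offset (0,1) -> (4,3): empty -> OK
  offset (1,1) -> (5,3): empty -> OK
  offset (2,0) -> (6,2): occupied ('#') -> FAIL
  offset (2,1) -> (6,3): occupied ('#') -> FAIL
All cells valid: no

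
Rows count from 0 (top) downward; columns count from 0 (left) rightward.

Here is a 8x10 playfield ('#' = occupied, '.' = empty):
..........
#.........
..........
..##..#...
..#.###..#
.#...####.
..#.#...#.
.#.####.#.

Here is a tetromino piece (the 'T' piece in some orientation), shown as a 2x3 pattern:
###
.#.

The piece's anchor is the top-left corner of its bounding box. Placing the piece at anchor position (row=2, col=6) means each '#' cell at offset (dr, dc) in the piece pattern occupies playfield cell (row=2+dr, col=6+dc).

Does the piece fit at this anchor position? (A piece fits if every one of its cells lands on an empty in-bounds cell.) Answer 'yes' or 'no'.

Check each piece cell at anchor (2, 6):
  offset (0,0) -> (2,6): empty -> OK
  offset (0,1) -> (2,7): empty -> OK
  offset (0,2) -> (2,8): empty -> OK
  offset (1,1) -> (3,7): empty -> OK
All cells valid: yes

Answer: yes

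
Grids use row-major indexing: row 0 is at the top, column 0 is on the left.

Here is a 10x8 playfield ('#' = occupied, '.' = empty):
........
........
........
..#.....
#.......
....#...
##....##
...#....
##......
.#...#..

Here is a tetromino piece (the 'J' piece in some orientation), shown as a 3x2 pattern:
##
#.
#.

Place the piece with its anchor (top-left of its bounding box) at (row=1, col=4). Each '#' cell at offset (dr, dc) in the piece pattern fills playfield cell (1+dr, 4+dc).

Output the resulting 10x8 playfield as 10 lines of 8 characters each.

Answer: ........
....##..
....#...
..#.#...
#.......
....#...
##....##
...#....
##......
.#...#..

Derivation:
Fill (1+0,4+0) = (1,4)
Fill (1+0,4+1) = (1,5)
Fill (1+1,4+0) = (2,4)
Fill (1+2,4+0) = (3,4)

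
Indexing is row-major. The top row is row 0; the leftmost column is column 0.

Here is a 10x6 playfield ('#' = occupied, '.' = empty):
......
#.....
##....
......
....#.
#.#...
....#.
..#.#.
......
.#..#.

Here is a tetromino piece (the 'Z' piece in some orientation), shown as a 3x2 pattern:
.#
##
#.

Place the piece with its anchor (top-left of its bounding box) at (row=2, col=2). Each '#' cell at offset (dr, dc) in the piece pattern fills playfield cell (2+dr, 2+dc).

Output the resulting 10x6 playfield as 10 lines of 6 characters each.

Fill (2+0,2+1) = (2,3)
Fill (2+1,2+0) = (3,2)
Fill (2+1,2+1) = (3,3)
Fill (2+2,2+0) = (4,2)

Answer: ......
#.....
##.#..
..##..
..#.#.
#.#...
....#.
..#.#.
......
.#..#.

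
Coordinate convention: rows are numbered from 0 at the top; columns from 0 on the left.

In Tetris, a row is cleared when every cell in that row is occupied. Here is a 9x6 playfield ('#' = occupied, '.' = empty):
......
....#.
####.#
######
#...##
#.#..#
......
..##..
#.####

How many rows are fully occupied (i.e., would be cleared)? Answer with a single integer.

Check each row:
  row 0: 6 empty cells -> not full
  row 1: 5 empty cells -> not full
  row 2: 1 empty cell -> not full
  row 3: 0 empty cells -> FULL (clear)
  row 4: 3 empty cells -> not full
  row 5: 3 empty cells -> not full
  row 6: 6 empty cells -> not full
  row 7: 4 empty cells -> not full
  row 8: 1 empty cell -> not full
Total rows cleared: 1

Answer: 1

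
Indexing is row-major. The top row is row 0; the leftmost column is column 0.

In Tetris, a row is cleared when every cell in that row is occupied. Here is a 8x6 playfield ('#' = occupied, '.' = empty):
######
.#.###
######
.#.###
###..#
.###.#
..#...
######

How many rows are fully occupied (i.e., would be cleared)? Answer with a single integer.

Answer: 3

Derivation:
Check each row:
  row 0: 0 empty cells -> FULL (clear)
  row 1: 2 empty cells -> not full
  row 2: 0 empty cells -> FULL (clear)
  row 3: 2 empty cells -> not full
  row 4: 2 empty cells -> not full
  row 5: 2 empty cells -> not full
  row 6: 5 empty cells -> not full
  row 7: 0 empty cells -> FULL (clear)
Total rows cleared: 3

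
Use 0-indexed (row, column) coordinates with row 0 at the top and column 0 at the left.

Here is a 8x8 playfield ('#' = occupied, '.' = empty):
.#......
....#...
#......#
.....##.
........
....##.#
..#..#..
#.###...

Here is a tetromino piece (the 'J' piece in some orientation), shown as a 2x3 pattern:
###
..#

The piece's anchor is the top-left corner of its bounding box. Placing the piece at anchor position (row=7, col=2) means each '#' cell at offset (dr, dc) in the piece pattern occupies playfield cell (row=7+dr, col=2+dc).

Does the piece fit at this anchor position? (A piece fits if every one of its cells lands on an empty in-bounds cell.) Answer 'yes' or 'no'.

Check each piece cell at anchor (7, 2):
  offset (0,0) -> (7,2): occupied ('#') -> FAIL
  offset (0,1) -> (7,3): occupied ('#') -> FAIL
  offset (0,2) -> (7,4): occupied ('#') -> FAIL
  offset (1,2) -> (8,4): out of bounds -> FAIL
All cells valid: no

Answer: no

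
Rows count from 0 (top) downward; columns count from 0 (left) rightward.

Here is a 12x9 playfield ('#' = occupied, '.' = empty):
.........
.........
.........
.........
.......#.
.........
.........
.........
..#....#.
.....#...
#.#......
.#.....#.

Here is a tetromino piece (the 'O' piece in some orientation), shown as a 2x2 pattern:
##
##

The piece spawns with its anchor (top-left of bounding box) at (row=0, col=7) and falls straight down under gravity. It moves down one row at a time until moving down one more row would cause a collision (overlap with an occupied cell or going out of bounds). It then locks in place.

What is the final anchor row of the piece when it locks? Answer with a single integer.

Spawn at (row=0, col=7). Try each row:
  row 0: fits
  row 1: fits
  row 2: fits
  row 3: blocked -> lock at row 2

Answer: 2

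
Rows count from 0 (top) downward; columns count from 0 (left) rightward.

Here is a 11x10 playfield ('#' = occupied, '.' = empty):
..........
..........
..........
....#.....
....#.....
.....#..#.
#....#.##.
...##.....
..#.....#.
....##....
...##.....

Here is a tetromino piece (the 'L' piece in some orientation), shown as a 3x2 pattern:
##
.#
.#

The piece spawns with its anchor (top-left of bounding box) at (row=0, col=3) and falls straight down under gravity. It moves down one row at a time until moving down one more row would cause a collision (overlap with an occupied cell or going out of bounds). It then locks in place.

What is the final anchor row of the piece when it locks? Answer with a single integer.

Spawn at (row=0, col=3). Try each row:
  row 0: fits
  row 1: blocked -> lock at row 0

Answer: 0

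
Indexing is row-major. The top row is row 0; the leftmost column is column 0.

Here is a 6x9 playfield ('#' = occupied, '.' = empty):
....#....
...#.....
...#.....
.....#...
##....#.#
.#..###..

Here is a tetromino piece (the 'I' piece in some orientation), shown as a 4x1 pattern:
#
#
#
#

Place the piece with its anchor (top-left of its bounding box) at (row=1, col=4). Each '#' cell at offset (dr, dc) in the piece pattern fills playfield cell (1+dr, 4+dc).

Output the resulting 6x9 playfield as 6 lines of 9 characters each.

Fill (1+0,4+0) = (1,4)
Fill (1+1,4+0) = (2,4)
Fill (1+2,4+0) = (3,4)
Fill (1+3,4+0) = (4,4)

Answer: ....#....
...##....
...##....
....##...
##..#.#.#
.#..###..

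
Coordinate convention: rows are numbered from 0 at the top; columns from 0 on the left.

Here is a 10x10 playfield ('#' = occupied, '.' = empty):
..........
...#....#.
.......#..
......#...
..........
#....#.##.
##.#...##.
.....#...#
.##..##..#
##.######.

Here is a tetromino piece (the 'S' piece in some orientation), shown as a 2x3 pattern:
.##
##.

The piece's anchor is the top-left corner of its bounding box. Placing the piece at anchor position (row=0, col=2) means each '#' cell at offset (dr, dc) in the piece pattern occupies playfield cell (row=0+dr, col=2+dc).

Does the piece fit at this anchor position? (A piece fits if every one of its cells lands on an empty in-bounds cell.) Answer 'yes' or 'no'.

Check each piece cell at anchor (0, 2):
  offset (0,1) -> (0,3): empty -> OK
  offset (0,2) -> (0,4): empty -> OK
  offset (1,0) -> (1,2): empty -> OK
  offset (1,1) -> (1,3): occupied ('#') -> FAIL
All cells valid: no

Answer: no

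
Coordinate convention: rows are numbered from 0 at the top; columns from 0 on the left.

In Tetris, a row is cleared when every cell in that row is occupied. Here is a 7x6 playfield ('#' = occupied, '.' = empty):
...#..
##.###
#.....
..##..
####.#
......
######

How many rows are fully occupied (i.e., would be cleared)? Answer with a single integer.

Answer: 1

Derivation:
Check each row:
  row 0: 5 empty cells -> not full
  row 1: 1 empty cell -> not full
  row 2: 5 empty cells -> not full
  row 3: 4 empty cells -> not full
  row 4: 1 empty cell -> not full
  row 5: 6 empty cells -> not full
  row 6: 0 empty cells -> FULL (clear)
Total rows cleared: 1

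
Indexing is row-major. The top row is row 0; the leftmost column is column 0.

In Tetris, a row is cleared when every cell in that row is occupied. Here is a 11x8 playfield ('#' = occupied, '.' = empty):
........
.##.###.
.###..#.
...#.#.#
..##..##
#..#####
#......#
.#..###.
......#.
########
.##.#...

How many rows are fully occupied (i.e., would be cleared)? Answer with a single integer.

Answer: 1

Derivation:
Check each row:
  row 0: 8 empty cells -> not full
  row 1: 3 empty cells -> not full
  row 2: 4 empty cells -> not full
  row 3: 5 empty cells -> not full
  row 4: 4 empty cells -> not full
  row 5: 2 empty cells -> not full
  row 6: 6 empty cells -> not full
  row 7: 4 empty cells -> not full
  row 8: 7 empty cells -> not full
  row 9: 0 empty cells -> FULL (clear)
  row 10: 5 empty cells -> not full
Total rows cleared: 1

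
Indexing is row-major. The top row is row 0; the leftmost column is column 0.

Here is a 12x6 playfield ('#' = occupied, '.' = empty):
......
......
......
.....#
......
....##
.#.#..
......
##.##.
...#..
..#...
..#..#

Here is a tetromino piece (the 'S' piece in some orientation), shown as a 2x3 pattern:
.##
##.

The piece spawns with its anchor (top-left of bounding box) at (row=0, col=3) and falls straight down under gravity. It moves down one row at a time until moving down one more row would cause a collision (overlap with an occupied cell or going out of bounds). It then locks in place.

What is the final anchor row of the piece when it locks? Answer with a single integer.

Spawn at (row=0, col=3). Try each row:
  row 0: fits
  row 1: fits
  row 2: fits
  row 3: blocked -> lock at row 2

Answer: 2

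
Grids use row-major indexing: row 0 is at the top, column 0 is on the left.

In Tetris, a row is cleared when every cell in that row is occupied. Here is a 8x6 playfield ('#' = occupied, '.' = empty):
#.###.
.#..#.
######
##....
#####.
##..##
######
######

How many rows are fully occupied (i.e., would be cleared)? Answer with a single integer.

Answer: 3

Derivation:
Check each row:
  row 0: 2 empty cells -> not full
  row 1: 4 empty cells -> not full
  row 2: 0 empty cells -> FULL (clear)
  row 3: 4 empty cells -> not full
  row 4: 1 empty cell -> not full
  row 5: 2 empty cells -> not full
  row 6: 0 empty cells -> FULL (clear)
  row 7: 0 empty cells -> FULL (clear)
Total rows cleared: 3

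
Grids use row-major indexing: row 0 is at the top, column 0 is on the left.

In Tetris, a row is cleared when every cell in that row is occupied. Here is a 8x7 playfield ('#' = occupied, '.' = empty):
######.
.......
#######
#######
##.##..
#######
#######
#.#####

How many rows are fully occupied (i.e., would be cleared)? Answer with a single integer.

Answer: 4

Derivation:
Check each row:
  row 0: 1 empty cell -> not full
  row 1: 7 empty cells -> not full
  row 2: 0 empty cells -> FULL (clear)
  row 3: 0 empty cells -> FULL (clear)
  row 4: 3 empty cells -> not full
  row 5: 0 empty cells -> FULL (clear)
  row 6: 0 empty cells -> FULL (clear)
  row 7: 1 empty cell -> not full
Total rows cleared: 4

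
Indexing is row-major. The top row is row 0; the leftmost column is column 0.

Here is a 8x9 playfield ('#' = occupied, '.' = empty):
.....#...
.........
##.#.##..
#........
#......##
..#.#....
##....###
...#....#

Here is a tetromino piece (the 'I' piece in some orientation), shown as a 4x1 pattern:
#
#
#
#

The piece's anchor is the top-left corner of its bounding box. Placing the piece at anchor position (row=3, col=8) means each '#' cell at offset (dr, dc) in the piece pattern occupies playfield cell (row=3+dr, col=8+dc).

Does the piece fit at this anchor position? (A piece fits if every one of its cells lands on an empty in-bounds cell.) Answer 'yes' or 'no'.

Answer: no

Derivation:
Check each piece cell at anchor (3, 8):
  offset (0,0) -> (3,8): empty -> OK
  offset (1,0) -> (4,8): occupied ('#') -> FAIL
  offset (2,0) -> (5,8): empty -> OK
  offset (3,0) -> (6,8): occupied ('#') -> FAIL
All cells valid: no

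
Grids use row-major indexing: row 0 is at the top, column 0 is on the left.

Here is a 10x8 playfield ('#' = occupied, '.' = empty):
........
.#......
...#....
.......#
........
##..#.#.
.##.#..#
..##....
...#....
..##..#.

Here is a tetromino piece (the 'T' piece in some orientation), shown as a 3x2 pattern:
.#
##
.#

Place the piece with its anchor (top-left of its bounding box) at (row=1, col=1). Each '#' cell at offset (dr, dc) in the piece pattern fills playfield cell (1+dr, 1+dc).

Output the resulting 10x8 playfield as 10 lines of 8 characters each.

Fill (1+0,1+1) = (1,2)
Fill (1+1,1+0) = (2,1)
Fill (1+1,1+1) = (2,2)
Fill (1+2,1+1) = (3,2)

Answer: ........
.##.....
.###....
..#....#
........
##..#.#.
.##.#..#
..##....
...#....
..##..#.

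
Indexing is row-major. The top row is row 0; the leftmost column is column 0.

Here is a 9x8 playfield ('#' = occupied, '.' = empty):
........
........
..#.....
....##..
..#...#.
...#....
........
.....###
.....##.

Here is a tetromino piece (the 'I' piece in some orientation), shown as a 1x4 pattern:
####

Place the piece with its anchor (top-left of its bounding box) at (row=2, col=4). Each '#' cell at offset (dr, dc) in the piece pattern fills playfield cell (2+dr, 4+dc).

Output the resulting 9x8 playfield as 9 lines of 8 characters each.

Answer: ........
........
..#.####
....##..
..#...#.
...#....
........
.....###
.....##.

Derivation:
Fill (2+0,4+0) = (2,4)
Fill (2+0,4+1) = (2,5)
Fill (2+0,4+2) = (2,6)
Fill (2+0,4+3) = (2,7)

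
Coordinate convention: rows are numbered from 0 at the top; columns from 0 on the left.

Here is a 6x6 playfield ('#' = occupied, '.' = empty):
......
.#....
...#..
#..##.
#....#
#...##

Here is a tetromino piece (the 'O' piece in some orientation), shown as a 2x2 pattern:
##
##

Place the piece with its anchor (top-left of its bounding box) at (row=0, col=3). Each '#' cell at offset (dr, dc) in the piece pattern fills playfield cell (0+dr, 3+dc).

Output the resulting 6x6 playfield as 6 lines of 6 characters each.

Fill (0+0,3+0) = (0,3)
Fill (0+0,3+1) = (0,4)
Fill (0+1,3+0) = (1,3)
Fill (0+1,3+1) = (1,4)

Answer: ...##.
.#.##.
...#..
#..##.
#....#
#...##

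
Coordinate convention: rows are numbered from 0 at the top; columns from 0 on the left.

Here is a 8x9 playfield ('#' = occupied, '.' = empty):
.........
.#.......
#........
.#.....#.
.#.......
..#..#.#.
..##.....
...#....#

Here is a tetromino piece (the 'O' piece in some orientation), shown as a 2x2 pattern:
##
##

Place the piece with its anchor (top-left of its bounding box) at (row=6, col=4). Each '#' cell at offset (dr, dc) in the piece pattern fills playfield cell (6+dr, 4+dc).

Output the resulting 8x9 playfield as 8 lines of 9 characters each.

Fill (6+0,4+0) = (6,4)
Fill (6+0,4+1) = (6,5)
Fill (6+1,4+0) = (7,4)
Fill (6+1,4+1) = (7,5)

Answer: .........
.#.......
#........
.#.....#.
.#.......
..#..#.#.
..####...
...###..#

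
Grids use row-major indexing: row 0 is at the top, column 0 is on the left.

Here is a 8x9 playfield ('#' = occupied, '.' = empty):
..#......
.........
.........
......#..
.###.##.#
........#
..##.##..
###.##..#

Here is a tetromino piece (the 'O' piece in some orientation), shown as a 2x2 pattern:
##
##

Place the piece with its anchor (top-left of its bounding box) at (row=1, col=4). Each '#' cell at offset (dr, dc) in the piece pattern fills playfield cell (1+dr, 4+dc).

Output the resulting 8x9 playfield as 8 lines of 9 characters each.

Answer: ..#......
....##...
....##...
......#..
.###.##.#
........#
..##.##..
###.##..#

Derivation:
Fill (1+0,4+0) = (1,4)
Fill (1+0,4+1) = (1,5)
Fill (1+1,4+0) = (2,4)
Fill (1+1,4+1) = (2,5)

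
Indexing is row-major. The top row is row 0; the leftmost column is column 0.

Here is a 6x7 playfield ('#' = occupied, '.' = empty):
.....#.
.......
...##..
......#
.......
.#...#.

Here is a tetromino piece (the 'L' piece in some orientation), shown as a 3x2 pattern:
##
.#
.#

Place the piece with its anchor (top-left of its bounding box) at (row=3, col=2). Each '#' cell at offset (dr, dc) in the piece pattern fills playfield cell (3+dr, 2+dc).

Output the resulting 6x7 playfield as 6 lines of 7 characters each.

Fill (3+0,2+0) = (3,2)
Fill (3+0,2+1) = (3,3)
Fill (3+1,2+1) = (4,3)
Fill (3+2,2+1) = (5,3)

Answer: .....#.
.......
...##..
..##..#
...#...
.#.#.#.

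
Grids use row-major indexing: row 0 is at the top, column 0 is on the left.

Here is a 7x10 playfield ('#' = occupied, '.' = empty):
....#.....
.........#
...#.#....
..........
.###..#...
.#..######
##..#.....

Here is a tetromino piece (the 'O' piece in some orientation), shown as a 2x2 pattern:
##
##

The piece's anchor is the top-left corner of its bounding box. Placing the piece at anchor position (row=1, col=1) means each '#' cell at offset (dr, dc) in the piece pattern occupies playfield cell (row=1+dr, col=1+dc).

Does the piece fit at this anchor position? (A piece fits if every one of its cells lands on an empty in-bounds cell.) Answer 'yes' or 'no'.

Check each piece cell at anchor (1, 1):
  offset (0,0) -> (1,1): empty -> OK
  offset (0,1) -> (1,2): empty -> OK
  offset (1,0) -> (2,1): empty -> OK
  offset (1,1) -> (2,2): empty -> OK
All cells valid: yes

Answer: yes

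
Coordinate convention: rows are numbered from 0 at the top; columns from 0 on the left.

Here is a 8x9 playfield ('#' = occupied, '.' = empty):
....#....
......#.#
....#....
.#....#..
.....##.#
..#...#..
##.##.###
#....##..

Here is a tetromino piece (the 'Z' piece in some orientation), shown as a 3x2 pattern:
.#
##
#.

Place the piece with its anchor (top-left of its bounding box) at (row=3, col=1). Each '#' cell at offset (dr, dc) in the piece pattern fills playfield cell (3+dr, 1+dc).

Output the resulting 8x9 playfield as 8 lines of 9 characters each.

Fill (3+0,1+1) = (3,2)
Fill (3+1,1+0) = (4,1)
Fill (3+1,1+1) = (4,2)
Fill (3+2,1+0) = (5,1)

Answer: ....#....
......#.#
....#....
.##...#..
.##..##.#
.##...#..
##.##.###
#....##..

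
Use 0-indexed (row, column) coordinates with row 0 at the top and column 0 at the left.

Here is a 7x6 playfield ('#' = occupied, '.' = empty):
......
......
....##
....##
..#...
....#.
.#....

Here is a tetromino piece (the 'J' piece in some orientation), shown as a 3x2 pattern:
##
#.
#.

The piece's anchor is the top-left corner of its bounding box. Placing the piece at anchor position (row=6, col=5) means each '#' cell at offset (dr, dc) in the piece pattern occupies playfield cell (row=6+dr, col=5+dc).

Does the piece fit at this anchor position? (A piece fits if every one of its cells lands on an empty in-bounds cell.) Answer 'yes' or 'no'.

Check each piece cell at anchor (6, 5):
  offset (0,0) -> (6,5): empty -> OK
  offset (0,1) -> (6,6): out of bounds -> FAIL
  offset (1,0) -> (7,5): out of bounds -> FAIL
  offset (2,0) -> (8,5): out of bounds -> FAIL
All cells valid: no

Answer: no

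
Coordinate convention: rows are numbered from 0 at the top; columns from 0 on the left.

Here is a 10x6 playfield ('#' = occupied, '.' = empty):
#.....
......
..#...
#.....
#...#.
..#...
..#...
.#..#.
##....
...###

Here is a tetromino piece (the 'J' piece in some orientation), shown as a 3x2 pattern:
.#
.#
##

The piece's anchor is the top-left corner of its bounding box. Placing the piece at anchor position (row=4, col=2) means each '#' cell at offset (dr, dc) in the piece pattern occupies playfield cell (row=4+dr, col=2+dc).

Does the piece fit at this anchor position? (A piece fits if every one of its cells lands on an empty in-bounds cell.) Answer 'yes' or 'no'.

Check each piece cell at anchor (4, 2):
  offset (0,1) -> (4,3): empty -> OK
  offset (1,1) -> (5,3): empty -> OK
  offset (2,0) -> (6,2): occupied ('#') -> FAIL
  offset (2,1) -> (6,3): empty -> OK
All cells valid: no

Answer: no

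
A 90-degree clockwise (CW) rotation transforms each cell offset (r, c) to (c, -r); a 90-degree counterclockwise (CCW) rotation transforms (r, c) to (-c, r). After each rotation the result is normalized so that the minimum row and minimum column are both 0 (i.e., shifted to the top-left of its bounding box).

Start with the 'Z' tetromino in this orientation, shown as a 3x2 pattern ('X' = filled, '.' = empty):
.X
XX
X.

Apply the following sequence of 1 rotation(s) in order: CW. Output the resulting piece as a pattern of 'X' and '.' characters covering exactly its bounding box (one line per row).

Answer: XX.
.XX

Derivation:
Start:
.X
XX
X.
After rotation 1 (CW):
XX.
.XX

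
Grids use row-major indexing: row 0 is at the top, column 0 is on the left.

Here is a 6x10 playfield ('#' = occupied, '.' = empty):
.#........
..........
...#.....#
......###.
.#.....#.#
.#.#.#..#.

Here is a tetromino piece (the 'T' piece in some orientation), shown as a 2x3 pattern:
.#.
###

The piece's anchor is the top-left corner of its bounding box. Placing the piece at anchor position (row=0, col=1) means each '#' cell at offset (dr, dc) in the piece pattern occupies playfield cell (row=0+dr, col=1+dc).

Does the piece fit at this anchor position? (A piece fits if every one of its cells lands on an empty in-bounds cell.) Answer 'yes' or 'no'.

Check each piece cell at anchor (0, 1):
  offset (0,1) -> (0,2): empty -> OK
  offset (1,0) -> (1,1): empty -> OK
  offset (1,1) -> (1,2): empty -> OK
  offset (1,2) -> (1,3): empty -> OK
All cells valid: yes

Answer: yes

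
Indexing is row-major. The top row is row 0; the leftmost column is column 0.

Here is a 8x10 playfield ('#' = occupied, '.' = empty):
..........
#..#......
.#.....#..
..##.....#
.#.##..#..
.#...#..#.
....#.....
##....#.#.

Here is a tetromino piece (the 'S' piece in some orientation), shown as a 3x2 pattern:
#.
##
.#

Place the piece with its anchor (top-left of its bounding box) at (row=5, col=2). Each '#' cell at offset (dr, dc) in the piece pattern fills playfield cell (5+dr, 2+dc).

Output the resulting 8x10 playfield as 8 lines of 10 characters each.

Answer: ..........
#..#......
.#.....#..
..##.....#
.#.##..#..
.##..#..#.
..###.....
##.#..#.#.

Derivation:
Fill (5+0,2+0) = (5,2)
Fill (5+1,2+0) = (6,2)
Fill (5+1,2+1) = (6,3)
Fill (5+2,2+1) = (7,3)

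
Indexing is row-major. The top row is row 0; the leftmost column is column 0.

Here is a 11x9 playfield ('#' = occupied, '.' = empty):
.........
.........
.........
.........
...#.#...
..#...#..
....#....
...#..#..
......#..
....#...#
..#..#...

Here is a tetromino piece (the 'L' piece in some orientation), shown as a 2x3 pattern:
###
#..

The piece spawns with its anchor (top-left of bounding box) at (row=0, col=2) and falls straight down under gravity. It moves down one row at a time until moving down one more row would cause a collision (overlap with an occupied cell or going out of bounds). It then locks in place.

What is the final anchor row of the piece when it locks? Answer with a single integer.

Spawn at (row=0, col=2). Try each row:
  row 0: fits
  row 1: fits
  row 2: fits
  row 3: fits
  row 4: blocked -> lock at row 3

Answer: 3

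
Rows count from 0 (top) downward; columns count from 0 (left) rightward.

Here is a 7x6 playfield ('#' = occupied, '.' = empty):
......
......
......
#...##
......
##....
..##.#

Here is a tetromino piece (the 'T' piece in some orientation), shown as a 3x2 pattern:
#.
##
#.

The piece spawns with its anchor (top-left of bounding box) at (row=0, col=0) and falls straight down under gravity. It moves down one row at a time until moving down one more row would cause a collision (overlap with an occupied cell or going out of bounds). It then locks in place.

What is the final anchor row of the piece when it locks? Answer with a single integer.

Spawn at (row=0, col=0). Try each row:
  row 0: fits
  row 1: blocked -> lock at row 0

Answer: 0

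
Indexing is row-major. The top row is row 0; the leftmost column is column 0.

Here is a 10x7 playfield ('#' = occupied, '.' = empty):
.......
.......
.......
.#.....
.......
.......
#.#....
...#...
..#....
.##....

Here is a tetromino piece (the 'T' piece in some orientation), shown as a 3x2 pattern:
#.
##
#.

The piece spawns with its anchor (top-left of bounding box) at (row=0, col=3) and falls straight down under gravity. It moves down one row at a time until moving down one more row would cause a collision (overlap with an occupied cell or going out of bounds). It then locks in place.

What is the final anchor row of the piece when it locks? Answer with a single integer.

Answer: 4

Derivation:
Spawn at (row=0, col=3). Try each row:
  row 0: fits
  row 1: fits
  row 2: fits
  row 3: fits
  row 4: fits
  row 5: blocked -> lock at row 4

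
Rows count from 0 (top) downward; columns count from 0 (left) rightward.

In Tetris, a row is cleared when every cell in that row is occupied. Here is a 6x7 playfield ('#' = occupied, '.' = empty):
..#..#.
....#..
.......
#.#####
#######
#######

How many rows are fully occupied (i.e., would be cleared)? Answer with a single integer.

Check each row:
  row 0: 5 empty cells -> not full
  row 1: 6 empty cells -> not full
  row 2: 7 empty cells -> not full
  row 3: 1 empty cell -> not full
  row 4: 0 empty cells -> FULL (clear)
  row 5: 0 empty cells -> FULL (clear)
Total rows cleared: 2

Answer: 2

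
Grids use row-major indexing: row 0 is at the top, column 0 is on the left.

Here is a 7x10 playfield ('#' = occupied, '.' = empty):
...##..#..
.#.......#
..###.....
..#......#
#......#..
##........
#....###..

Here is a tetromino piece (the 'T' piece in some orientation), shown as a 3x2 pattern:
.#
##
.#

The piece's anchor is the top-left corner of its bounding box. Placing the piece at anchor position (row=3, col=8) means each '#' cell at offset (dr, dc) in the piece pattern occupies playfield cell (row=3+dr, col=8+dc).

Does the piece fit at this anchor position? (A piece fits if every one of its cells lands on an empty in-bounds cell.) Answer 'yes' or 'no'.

Answer: no

Derivation:
Check each piece cell at anchor (3, 8):
  offset (0,1) -> (3,9): occupied ('#') -> FAIL
  offset (1,0) -> (4,8): empty -> OK
  offset (1,1) -> (4,9): empty -> OK
  offset (2,1) -> (5,9): empty -> OK
All cells valid: no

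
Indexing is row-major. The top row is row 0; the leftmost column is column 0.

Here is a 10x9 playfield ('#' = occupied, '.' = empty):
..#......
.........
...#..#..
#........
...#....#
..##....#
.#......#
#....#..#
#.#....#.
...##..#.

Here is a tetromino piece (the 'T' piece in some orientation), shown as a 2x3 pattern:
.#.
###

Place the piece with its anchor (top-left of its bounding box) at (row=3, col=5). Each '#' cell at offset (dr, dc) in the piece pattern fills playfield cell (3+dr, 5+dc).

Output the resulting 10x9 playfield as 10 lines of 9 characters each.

Fill (3+0,5+1) = (3,6)
Fill (3+1,5+0) = (4,5)
Fill (3+1,5+1) = (4,6)
Fill (3+1,5+2) = (4,7)

Answer: ..#......
.........
...#..#..
#.....#..
...#.####
..##....#
.#......#
#....#..#
#.#....#.
...##..#.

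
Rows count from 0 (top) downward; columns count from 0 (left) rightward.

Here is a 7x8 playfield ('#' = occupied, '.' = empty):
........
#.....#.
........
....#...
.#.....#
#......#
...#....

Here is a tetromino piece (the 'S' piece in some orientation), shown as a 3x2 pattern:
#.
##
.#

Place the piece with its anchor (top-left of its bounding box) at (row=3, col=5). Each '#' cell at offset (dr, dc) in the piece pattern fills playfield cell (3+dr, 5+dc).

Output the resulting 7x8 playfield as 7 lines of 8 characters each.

Fill (3+0,5+0) = (3,5)
Fill (3+1,5+0) = (4,5)
Fill (3+1,5+1) = (4,6)
Fill (3+2,5+1) = (5,6)

Answer: ........
#.....#.
........
....##..
.#...###
#.....##
...#....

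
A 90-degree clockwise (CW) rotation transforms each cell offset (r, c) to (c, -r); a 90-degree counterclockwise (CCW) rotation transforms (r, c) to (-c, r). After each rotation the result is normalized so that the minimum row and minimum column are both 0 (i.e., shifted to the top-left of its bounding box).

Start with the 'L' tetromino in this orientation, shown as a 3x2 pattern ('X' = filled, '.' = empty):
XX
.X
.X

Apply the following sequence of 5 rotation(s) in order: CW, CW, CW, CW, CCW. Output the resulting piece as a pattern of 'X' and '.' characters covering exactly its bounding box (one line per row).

Answer: XXX
X..

Derivation:
Start:
XX
.X
.X
After rotation 1 (CW):
..X
XXX
After rotation 2 (CW):
X.
X.
XX
After rotation 3 (CW):
XXX
X..
After rotation 4 (CW):
XX
.X
.X
After rotation 5 (CCW):
XXX
X..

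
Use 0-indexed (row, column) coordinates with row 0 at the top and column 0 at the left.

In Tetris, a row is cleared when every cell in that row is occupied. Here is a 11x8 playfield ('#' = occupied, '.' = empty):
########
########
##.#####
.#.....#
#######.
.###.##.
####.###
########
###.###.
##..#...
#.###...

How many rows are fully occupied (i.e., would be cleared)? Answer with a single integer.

Answer: 3

Derivation:
Check each row:
  row 0: 0 empty cells -> FULL (clear)
  row 1: 0 empty cells -> FULL (clear)
  row 2: 1 empty cell -> not full
  row 3: 6 empty cells -> not full
  row 4: 1 empty cell -> not full
  row 5: 3 empty cells -> not full
  row 6: 1 empty cell -> not full
  row 7: 0 empty cells -> FULL (clear)
  row 8: 2 empty cells -> not full
  row 9: 5 empty cells -> not full
  row 10: 4 empty cells -> not full
Total rows cleared: 3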